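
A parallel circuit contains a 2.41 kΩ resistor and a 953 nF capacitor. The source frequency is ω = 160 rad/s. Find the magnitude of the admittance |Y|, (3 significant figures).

X_C = 1/(ωC) = 6560 Ω
Parallel: admittances add. Y = 1/R + jωC
Y = (0.000415 + j0.000152) S
|Y| = 0.000442 S → |Z| = 1/|Y| = 2260 Ω, ∠Z = −∠Y = -20.2°

442 μS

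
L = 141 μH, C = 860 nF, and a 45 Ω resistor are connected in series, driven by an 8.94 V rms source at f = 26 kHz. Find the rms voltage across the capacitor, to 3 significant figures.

ω = 2πf = 163400 rad/s
X_L = ωL = 23.0 Ω
X_C = 1/(ωC) = 7.12 Ω
Net reactance X = X_L − X_C = 15.9 Ω
Z = 45.0 + j15.9 Ω
|Z| = √(45.0² + 15.9²) = 47.7 Ω
I = V/|Z| = 187 mA
V_C = I·|Z_C| = 0.187 × 7.12 = 1.33 V

1.33 V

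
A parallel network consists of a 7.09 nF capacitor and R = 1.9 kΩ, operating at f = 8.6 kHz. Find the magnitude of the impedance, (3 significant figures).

1540 Ω

ω = 2πf = 54040 rad/s
X_C = 1/(ωC) = 2610 Ω
Parallel: admittances add. Y = 1/R + jωC
Y = (0.000526 + j0.000383) S
|Y| = 0.000651 S → |Z| = 1/|Y| = 1540 Ω, ∠Z = −∠Y = -36.1°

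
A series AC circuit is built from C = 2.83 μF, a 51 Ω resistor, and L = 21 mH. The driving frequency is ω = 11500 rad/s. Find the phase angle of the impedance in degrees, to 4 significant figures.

76.40°

X_L = ωL = 241.5 Ω
X_C = 1/(ωC) = 30.73 Ω
Net reactance X = X_L − X_C = 210.8 Ω
Z = 51.00 + j210.8 Ω
|Z| = √(51.00² + 210.8²) = 216.9 Ω
∠Z = arctan(210.8/51.00) = 76.40°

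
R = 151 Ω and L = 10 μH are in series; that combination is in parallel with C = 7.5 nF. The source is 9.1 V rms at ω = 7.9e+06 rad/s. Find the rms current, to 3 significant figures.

X_L = ωL = 79.0 Ω
X_C = 1/(ωC) = 16.9 Ω
Branch 1 (R+jX_L): Z₁ = 151 + j79.0 Ω, |Z₁| = 170 Ω
Branch 2 (−jX_C): Z₂ = −j16.9 Ω
Parallel: Z = Z₁Z₂/(Z₁+Z₂), |Z| = 17.6 Ω, ∠Z = -84.7°
I = V/|Z| = 9.1/17.6 = 517 mA

517 mA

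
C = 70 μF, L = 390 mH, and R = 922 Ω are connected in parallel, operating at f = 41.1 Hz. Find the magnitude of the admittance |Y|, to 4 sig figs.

8.219 mS

ω = 2πf = 258.2 rad/s
X_L = ωL = 100.7 Ω
X_C = 1/(ωC) = 55.32 Ω
Parallel: admittances add. Y = 1/R + 1/(jωL) + jωC
Y = (0.001085 + j0.008148) S
|Y| = 0.008219 S → |Z| = 1/|Y| = 121.7 Ω, ∠Z = −∠Y = -82.42°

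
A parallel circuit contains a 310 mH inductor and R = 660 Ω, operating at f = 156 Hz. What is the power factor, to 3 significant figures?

0.418

ω = 2πf = 980.2 rad/s
X_L = ωL = 304 Ω
Parallel: admittances add. Y = 1/R + 1/(jωL)
Y = (0.00152 − j0.00329) S
|Y| = 0.00362 S → |Z| = 1/|Y| = 276 Ω, ∠Z = −∠Y = 65.3°
cos φ = cos(65.3°) = 0.418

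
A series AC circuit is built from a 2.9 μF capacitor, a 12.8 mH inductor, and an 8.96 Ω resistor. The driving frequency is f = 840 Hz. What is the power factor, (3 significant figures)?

0.971

ω = 2πf = 5278 rad/s
X_L = ωL = 67.6 Ω
X_C = 1/(ωC) = 65.3 Ω
Net reactance X = X_L − X_C = 2.22 Ω
Z = 8.96 + j2.22 Ω
|Z| = √(8.96² + 2.22²) = 9.23 Ω
∠Z = arctan(2.22/8.96) = 13.9°
cos φ = cos(13.9°) = 0.971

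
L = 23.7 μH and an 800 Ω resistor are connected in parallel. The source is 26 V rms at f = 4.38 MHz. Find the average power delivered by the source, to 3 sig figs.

ω = 2πf = 2.752e+07 rad/s
X_L = ωL = 652 Ω
Parallel: admittances add. Y = 1/R + 1/(jωL)
Y = (0.00125 − j0.00153) S
|Y| = 0.00198 S → |Z| = 1/|Y| = 506 Ω, ∠Z = −∠Y = 50.8°
I = V/|Z| = 51.4 mA
P = VI cos φ = 26 × 0.0514 × cos(50.8°) = 845 mW

845 mW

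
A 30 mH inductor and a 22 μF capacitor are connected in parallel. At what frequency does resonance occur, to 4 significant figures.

195.9 Hz

ω₀ = 1/√(LC) = 1/√(0.03 × 2.2e-05) = 1231 rad/s
f₀ = ω₀/(2π) = 195.9 Hz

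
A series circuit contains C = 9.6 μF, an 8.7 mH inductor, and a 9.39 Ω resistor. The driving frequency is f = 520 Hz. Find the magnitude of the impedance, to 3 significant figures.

10.0 Ω

ω = 2πf = 3267 rad/s
X_L = ωL = 28.4 Ω
X_C = 1/(ωC) = 31.9 Ω
Net reactance X = X_L − X_C = -3.46 Ω
Z = 9.39 − j3.46 Ω
|Z| = √(9.39² + 3.46²) = 10.0 Ω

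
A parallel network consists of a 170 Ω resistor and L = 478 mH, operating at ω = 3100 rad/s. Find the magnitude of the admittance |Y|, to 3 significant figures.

X_L = ωL = 1480 Ω
Parallel: admittances add. Y = 1/R + 1/(jωL)
Y = (0.00588 − j0.000675) S
|Y| = 0.00592 S → |Z| = 1/|Y| = 169 Ω, ∠Z = −∠Y = 6.54°

5.92 mS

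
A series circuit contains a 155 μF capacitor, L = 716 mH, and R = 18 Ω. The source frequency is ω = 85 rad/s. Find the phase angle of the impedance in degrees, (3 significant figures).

-39.9°

X_L = ωL = 60.9 Ω
X_C = 1/(ωC) = 75.9 Ω
Net reactance X = X_L − X_C = -15.0 Ω
Z = 18.0 − j15.0 Ω
|Z| = √(18.0² + 15.0²) = 23.5 Ω
∠Z = arctan(-15.0/18.0) = -39.9°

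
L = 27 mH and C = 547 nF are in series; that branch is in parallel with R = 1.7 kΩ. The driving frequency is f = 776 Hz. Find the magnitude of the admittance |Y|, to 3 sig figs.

ω = 2πf = 4876 rad/s
X_L = ωL = 132 Ω
X_C = 1/(ωC) = 375 Ω
Branch 1: Z₁ = R = 1700 Ω
Branch 2 (series LC): Z₂ = j(X_L − X_C) = −j243 Ω
Parallel: Z = Z₁Z₂/(Z₁+Z₂), |Z| = 241 Ω, ∠Z = -81.9°
|Y| = 1/|Z| = 4.15 mS

4.15 mS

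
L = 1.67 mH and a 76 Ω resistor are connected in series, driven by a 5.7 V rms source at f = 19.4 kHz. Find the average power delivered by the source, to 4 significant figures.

52.30 mW

ω = 2πf = 121900 rad/s
X_L = ωL = 203.6 Ω
Z = 76.00 + j203.6 Ω
|Z| = √(76.00² + 203.6²) = 217.3 Ω
∠Z = arctan(203.6/76.00) = 69.53°
I = V/|Z| = 26.23 mA
P = VI cos φ = 5.7 × 0.02623 × cos(69.53°) = 52.30 mW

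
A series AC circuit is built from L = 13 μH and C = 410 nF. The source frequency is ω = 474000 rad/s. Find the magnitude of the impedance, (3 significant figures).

X_L = ωL = 6.16 Ω
X_C = 1/(ωC) = 5.15 Ω
Net reactance X = X_L − X_C = 1.02 Ω
Z = j1.02 Ω
|Z| = √(0² + 1.02²) = 1.02 Ω

1.02 Ω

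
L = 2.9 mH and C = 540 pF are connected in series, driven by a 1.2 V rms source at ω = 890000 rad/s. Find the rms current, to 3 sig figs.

2.40 mA

X_L = ωL = 2580 Ω
X_C = 1/(ωC) = 2080 Ω
Net reactance X = X_L − X_C = 500 Ω
Z = j500 Ω
|Z| = √(0² + 500²) = 500 Ω
I = V/|Z| = 1.2/500 = 2.40 mA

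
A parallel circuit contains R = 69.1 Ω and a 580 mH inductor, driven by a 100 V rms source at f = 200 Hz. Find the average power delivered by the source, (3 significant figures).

145 W

ω = 2πf = 1257 rad/s
X_L = ωL = 729 Ω
Parallel: admittances add. Y = 1/R + 1/(jωL)
Y = (0.0145 − j0.00137) S
|Y| = 0.0145 S → |Z| = 1/|Y| = 68.8 Ω, ∠Z = −∠Y = 5.42°
I = V/|Z| = 1.45 A
P = VI cos φ = 100 × 1.45 × cos(5.42°) = 145 W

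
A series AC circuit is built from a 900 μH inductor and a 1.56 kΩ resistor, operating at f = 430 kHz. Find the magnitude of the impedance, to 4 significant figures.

2889 Ω

ω = 2πf = 2.702e+06 rad/s
X_L = ωL = 2432 Ω
Z = 1560 + j2432 Ω
|Z| = √(1560² + 2432²) = 2889 Ω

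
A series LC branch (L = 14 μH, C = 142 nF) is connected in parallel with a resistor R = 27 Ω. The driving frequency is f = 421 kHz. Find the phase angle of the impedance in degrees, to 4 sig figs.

38.15°

ω = 2πf = 2.645e+06 rad/s
X_L = ωL = 37.03 Ω
X_C = 1/(ωC) = 2.662 Ω
Branch 1: Z₁ = R = 27.00 Ω
Branch 2 (series LC): Z₂ = j(X_L − X_C) = j34.37 Ω
Parallel: Z = Z₁Z₂/(Z₁+Z₂), |Z| = 21.23 Ω, ∠Z = 38.15°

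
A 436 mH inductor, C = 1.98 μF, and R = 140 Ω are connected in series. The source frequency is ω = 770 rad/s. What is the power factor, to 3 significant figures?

0.401

X_L = ωL = 336 Ω
X_C = 1/(ωC) = 656 Ω
Net reactance X = X_L − X_C = -320 Ω
Z = 140 − j320 Ω
|Z| = √(140² + 320²) = 349 Ω
∠Z = arctan(-320/140) = -66.4°
cos φ = cos(-66.4°) = 0.401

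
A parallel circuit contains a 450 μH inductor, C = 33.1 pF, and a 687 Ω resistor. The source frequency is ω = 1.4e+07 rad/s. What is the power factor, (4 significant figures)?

0.9788

X_L = ωL = 6300 Ω
X_C = 1/(ωC) = 2158 Ω
Parallel: admittances add. Y = 1/R + 1/(jωL) + jωC
Y = (0.001456 + j0.0003047) S
|Y| = 0.001487 S → |Z| = 1/|Y| = 672.4 Ω, ∠Z = −∠Y = -11.82°
cos φ = cos(-11.82°) = 0.9788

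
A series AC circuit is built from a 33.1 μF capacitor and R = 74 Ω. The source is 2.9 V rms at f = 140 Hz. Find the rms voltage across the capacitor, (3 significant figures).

1.22 V

ω = 2πf = 879.6 rad/s
X_C = 1/(ωC) = 34.3 Ω
Z = 74.0 − j34.3 Ω
|Z| = √(74.0² + 34.3²) = 81.6 Ω
I = V/|Z| = 35.5 mA
V_C = I·|Z_C| = 0.0355 × 34.3 = 1.22 V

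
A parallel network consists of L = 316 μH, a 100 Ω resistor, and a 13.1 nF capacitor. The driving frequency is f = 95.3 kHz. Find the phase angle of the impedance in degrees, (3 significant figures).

-14.4°

ω = 2πf = 598800 rad/s
X_L = ωL = 189 Ω
X_C = 1/(ωC) = 127 Ω
Parallel: admittances add. Y = 1/R + 1/(jωL) + jωC
Y = (0.0100 + j0.00256) S
|Y| = 0.0103 S → |Z| = 1/|Y| = 96.9 Ω, ∠Z = −∠Y = -14.4°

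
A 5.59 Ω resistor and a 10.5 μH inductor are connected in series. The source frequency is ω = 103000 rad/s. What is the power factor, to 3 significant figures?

X_L = ωL = 1.08 Ω
Z = 5.59 + j1.08 Ω
|Z| = √(5.59² + 1.08²) = 5.69 Ω
∠Z = arctan(1.08/5.59) = 10.9°
cos φ = cos(10.9°) = 0.982

0.982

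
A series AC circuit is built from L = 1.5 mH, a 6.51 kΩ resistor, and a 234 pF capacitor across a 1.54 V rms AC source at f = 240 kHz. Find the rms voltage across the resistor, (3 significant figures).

ω = 2πf = 1.508e+06 rad/s
X_L = ωL = 2260 Ω
X_C = 1/(ωC) = 2830 Ω
Net reactance X = X_L − X_C = -572 Ω
Z = 6510 − j572 Ω
|Z| = √(6510² + 572²) = 6540 Ω
I = V/|Z| = 236 μA
V_R = I·|Z_R| = 0.000236 × 6510 = 1.53 V

1.53 V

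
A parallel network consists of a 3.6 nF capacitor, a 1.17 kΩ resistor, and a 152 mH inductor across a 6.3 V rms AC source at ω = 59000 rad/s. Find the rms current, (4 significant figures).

X_L = ωL = 8968 Ω
X_C = 1/(ωC) = 4708 Ω
Parallel: admittances add. Y = 1/R + 1/(jωL) + jωC
Y = (0.0008547 + j0.0001009) S
|Y| = 0.0008606 S → |Z| = 1/|Y| = 1162 Ω, ∠Z = −∠Y = -6.732°
I = V/|Z| = 6.3/1162 = 5.422 mA

5.422 mA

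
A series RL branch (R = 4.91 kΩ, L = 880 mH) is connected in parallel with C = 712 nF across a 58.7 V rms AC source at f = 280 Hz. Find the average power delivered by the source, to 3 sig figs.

638 mW

ω = 2πf = 1759 rad/s
X_L = ωL = 1550 Ω
X_C = 1/(ωC) = 798 Ω
Branch 1 (R+jX_L): Z₁ = 4910 + j1550 Ω, |Z₁| = 5150 Ω
Branch 2 (−jX_C): Z₂ = −j798 Ω
Parallel: Z = Z₁Z₂/(Z₁+Z₂), |Z| = 827 Ω, ∠Z = -81.2°
I = V/|Z| = 70.9 mA
P = VI cos φ = 58.7 × 0.0709 × cos(-81.2°) = 638 mW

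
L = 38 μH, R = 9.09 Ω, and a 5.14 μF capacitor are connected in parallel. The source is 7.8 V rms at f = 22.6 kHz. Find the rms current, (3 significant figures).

4.33 A

ω = 2πf = 142000 rad/s
X_L = ωL = 5.40 Ω
X_C = 1/(ωC) = 1.37 Ω
Parallel: admittances add. Y = 1/R + 1/(jωL) + jωC
Y = (0.110 + j0.545) S
|Y| = 0.556 S → |Z| = 1/|Y| = 1.80 Ω, ∠Z = −∠Y = -78.6°
I = V/|Z| = 7.8/1.80 = 4.33 A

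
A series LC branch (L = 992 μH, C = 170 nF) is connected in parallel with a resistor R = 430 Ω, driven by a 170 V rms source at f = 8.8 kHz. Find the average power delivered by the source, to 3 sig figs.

ω = 2πf = 55290 rad/s
X_L = ωL = 54.8 Ω
X_C = 1/(ωC) = 106 Ω
Branch 1: Z₁ = R = 430 Ω
Branch 2 (series LC): Z₂ = j(X_L − X_C) = −j51.5 Ω
Parallel: Z = Z₁Z₂/(Z₁+Z₂), |Z| = 51.2 Ω, ∠Z = -83.2°
I = V/|Z| = 3.32 A
P = VI cos φ = 170 × 3.32 × cos(-83.2°) = 67.2 W

67.2 W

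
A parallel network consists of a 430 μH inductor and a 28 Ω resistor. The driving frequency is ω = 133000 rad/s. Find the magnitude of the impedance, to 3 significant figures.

25.1 Ω

X_L = ωL = 57.2 Ω
Parallel: admittances add. Y = 1/R + 1/(jωL)
Y = (0.0357 − j0.0175) S
|Y| = 0.0398 S → |Z| = 1/|Y| = 25.1 Ω, ∠Z = −∠Y = 26.1°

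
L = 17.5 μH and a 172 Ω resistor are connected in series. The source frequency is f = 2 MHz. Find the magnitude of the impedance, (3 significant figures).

279 Ω

ω = 2πf = 1.257e+07 rad/s
X_L = ωL = 220 Ω
Z = 172 + j220 Ω
|Z| = √(172² + 220²) = 279 Ω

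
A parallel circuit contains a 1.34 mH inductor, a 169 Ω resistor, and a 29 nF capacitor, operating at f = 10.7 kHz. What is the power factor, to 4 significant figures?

0.5430

ω = 2πf = 67230 rad/s
X_L = ωL = 90.09 Ω
X_C = 1/(ωC) = 512.9 Ω
Parallel: admittances add. Y = 1/R + 1/(jωL) + jωC
Y = (0.005917 − j0.009151) S
|Y| = 0.01090 S → |Z| = 1/|Y| = 91.77 Ω, ∠Z = −∠Y = 57.11°
cos φ = cos(57.11°) = 0.5430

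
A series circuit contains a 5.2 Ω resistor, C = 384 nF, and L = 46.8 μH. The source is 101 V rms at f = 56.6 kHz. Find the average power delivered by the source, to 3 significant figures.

ω = 2πf = 355600 rad/s
X_L = ωL = 16.6 Ω
X_C = 1/(ωC) = 7.32 Ω
Net reactance X = X_L − X_C = 9.32 Ω
Z = 5.20 + j9.32 Ω
|Z| = √(5.20² + 9.32²) = 10.7 Ω
∠Z = arctan(9.32/5.20) = 60.8°
I = V/|Z| = 9.46 A
P = VI cos φ = 101 × 9.46 × cos(60.8°) = 466 W

466 W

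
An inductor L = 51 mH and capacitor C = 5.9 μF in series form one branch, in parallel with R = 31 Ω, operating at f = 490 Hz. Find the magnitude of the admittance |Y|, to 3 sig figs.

ω = 2πf = 3079 rad/s
X_L = ωL = 157 Ω
X_C = 1/(ωC) = 55.1 Ω
Branch 1: Z₁ = R = 31.0 Ω
Branch 2 (series LC): Z₂ = j(X_L − X_C) = j102 Ω
Parallel: Z = Z₁Z₂/(Z₁+Z₂), |Z| = 29.7 Ω, ∠Z = 16.9°
|Y| = 1/|Z| = 33.7 mS

33.7 mS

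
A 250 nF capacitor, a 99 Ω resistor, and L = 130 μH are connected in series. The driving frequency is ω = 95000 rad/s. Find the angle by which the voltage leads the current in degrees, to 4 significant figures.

X_L = ωL = 12.35 Ω
X_C = 1/(ωC) = 42.11 Ω
Net reactance X = X_L − X_C = -29.76 Ω
Z = 99.00 − j29.76 Ω
|Z| = √(99.00² + 29.76²) = 103.4 Ω
∠Z = arctan(-29.76/99.00) = -16.73°

-16.73°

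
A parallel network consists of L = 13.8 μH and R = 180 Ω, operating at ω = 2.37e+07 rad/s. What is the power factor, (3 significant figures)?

0.876

X_L = ωL = 327 Ω
Parallel: admittances add. Y = 1/R + 1/(jωL)
Y = (0.00556 − j0.00306) S
|Y| = 0.00634 S → |Z| = 1/|Y| = 158 Ω, ∠Z = −∠Y = 28.8°
cos φ = cos(28.8°) = 0.876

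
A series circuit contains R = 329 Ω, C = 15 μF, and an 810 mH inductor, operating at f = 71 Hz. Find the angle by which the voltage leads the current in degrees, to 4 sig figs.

32.79°

ω = 2πf = 446.1 rad/s
X_L = ωL = 361.3 Ω
X_C = 1/(ωC) = 149.4 Ω
Net reactance X = X_L − X_C = 211.9 Ω
Z = 329.0 + j211.9 Ω
|Z| = √(329.0² + 211.9²) = 391.3 Ω
∠Z = arctan(211.9/329.0) = 32.79°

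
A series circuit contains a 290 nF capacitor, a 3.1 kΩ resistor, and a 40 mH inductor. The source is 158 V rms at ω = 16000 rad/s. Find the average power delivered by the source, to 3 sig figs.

7.90 W

X_L = ωL = 640 Ω
X_C = 1/(ωC) = 216 Ω
Net reactance X = X_L − X_C = 424 Ω
Z = 3100 + j424 Ω
|Z| = √(3100² + 424²) = 3130 Ω
∠Z = arctan(424/3100) = 7.80°
I = V/|Z| = 50.5 mA
P = VI cos φ = 158 × 0.0505 × cos(7.80°) = 7.90 W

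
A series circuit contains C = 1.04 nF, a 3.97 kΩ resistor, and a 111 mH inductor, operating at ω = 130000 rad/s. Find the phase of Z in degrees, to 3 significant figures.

X_L = ωL = 14400 Ω
X_C = 1/(ωC) = 7400 Ω
Net reactance X = X_L − X_C = 7030 Ω
Z = 3970 + j7030 Ω
|Z| = √(3970² + 7030²) = 8080 Ω
∠Z = arctan(7030/3970) = 60.6°

60.6°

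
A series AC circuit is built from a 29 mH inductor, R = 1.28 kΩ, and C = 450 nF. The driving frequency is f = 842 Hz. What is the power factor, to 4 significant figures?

0.9790

ω = 2πf = 5290 rad/s
X_L = ωL = 153.4 Ω
X_C = 1/(ωC) = 420.0 Ω
Net reactance X = X_L − X_C = -266.6 Ω
Z = 1280 − j266.6 Ω
|Z| = √(1280² + 266.6²) = 1307 Ω
∠Z = arctan(-266.6/1280) = -11.77°
cos φ = cos(-11.77°) = 0.9790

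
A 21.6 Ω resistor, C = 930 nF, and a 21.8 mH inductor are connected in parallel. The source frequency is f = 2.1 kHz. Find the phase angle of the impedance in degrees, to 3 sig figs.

ω = 2πf = 13190 rad/s
X_L = ωL = 288 Ω
X_C = 1/(ωC) = 81.5 Ω
Parallel: admittances add. Y = 1/R + 1/(jωL) + jωC
Y = (0.0463 + j0.00879) S
|Y| = 0.0471 S → |Z| = 1/|Y| = 21.2 Ω, ∠Z = −∠Y = -10.8°

-10.8°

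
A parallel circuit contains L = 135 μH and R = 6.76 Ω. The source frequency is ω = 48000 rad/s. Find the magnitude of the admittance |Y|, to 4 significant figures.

213.8 mS

X_L = ωL = 6.480 Ω
Parallel: admittances add. Y = 1/R + 1/(jωL)
Y = (0.1479 − j0.1543) S
|Y| = 0.2138 S → |Z| = 1/|Y| = 4.678 Ω, ∠Z = −∠Y = 46.21°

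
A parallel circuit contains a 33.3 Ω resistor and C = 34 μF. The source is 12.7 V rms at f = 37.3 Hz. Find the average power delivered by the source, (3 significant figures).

4.84 W

ω = 2πf = 234.4 rad/s
X_C = 1/(ωC) = 125 Ω
Parallel: admittances add. Y = 1/R + jωC
Y = (0.0300 + j0.00797) S
|Y| = 0.0311 S → |Z| = 1/|Y| = 32.2 Ω, ∠Z = −∠Y = -14.9°
I = V/|Z| = 395 mA
P = VI cos φ = 12.7 × 0.395 × cos(-14.9°) = 4.84 W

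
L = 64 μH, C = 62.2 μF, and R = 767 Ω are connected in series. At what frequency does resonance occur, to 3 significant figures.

2.52 kHz

ω₀ = 1/√(LC) = 1/√(6.4e-05 × 6.22e-05) = 15850 rad/s
f₀ = ω₀/(2π) = 2.52 kHz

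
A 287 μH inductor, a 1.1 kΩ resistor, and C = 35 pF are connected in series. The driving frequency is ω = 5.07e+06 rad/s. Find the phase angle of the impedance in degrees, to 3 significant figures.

-75.3°

X_L = ωL = 1460 Ω
X_C = 1/(ωC) = 5640 Ω
Net reactance X = X_L − X_C = -4180 Ω
Z = 1100 − j4180 Ω
|Z| = √(1100² + 4180²) = 4320 Ω
∠Z = arctan(-4180/1100) = -75.3°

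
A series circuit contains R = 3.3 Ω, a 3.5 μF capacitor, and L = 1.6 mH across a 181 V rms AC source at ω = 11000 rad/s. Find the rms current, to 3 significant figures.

X_L = ωL = 17.6 Ω
X_C = 1/(ωC) = 26.0 Ω
Net reactance X = X_L − X_C = -8.37 Ω
Z = 3.30 − j8.37 Ω
|Z| = √(3.30² + 8.37²) = 9.00 Ω
I = V/|Z| = 181/9.00 = 20.1 A

20.1 A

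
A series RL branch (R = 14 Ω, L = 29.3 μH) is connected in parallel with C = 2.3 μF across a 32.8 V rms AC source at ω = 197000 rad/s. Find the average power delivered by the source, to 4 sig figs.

65.68 W

X_L = ωL = 5.772 Ω
X_C = 1/(ωC) = 2.207 Ω
Branch 1 (R+jX_L): Z₁ = 14.00 + j5.772 Ω, |Z₁| = 15.14 Ω
Branch 2 (−jX_C): Z₂ = −j2.207 Ω
Parallel: Z = Z₁Z₂/(Z₁+Z₂), |Z| = 2.313 Ω, ∠Z = -81.88°
I = V/|Z| = 14.18 A
P = VI cos φ = 32.8 × 14.18 × cos(-81.88°) = 65.68 W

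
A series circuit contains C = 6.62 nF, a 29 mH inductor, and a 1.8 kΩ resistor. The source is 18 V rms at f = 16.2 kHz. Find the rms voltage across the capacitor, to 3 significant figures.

ω = 2πf = 101800 rad/s
X_L = ωL = 2950 Ω
X_C = 1/(ωC) = 1480 Ω
Net reactance X = X_L − X_C = 1470 Ω
Z = 1800 + j1470 Ω
|Z| = √(1800² + 1470²) = 2320 Ω
I = V/|Z| = 7.75 mA
V_C = I·|Z_C| = 0.00775 × 1480 = 11.5 V

11.5 V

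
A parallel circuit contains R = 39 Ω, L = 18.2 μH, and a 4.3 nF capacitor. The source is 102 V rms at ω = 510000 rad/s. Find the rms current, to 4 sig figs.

11.08 A

X_L = ωL = 9.282 Ω
X_C = 1/(ωC) = 456.0 Ω
Parallel: admittances add. Y = 1/R + 1/(jωL) + jωC
Y = (0.02564 − j0.1055) S
|Y| = 0.1086 S → |Z| = 1/|Y| = 9.207 Ω, ∠Z = −∠Y = 76.34°
I = V/|Z| = 102/9.207 = 11.08 A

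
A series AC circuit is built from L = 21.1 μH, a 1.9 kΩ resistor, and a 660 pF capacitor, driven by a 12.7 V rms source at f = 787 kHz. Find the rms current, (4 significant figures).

6.647 mA

ω = 2πf = 4.945e+06 rad/s
X_L = ωL = 104.3 Ω
X_C = 1/(ωC) = 306.4 Ω
Net reactance X = X_L − X_C = -202.1 Ω
Z = 1900 − j202.1 Ω
|Z| = √(1900² + 202.1²) = 1911 Ω
I = V/|Z| = 12.7/1911 = 6.647 mA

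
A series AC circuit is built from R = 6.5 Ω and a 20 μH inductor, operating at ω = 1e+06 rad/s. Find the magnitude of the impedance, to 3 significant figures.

X_L = ωL = 20.0 Ω
Z = 6.50 + j20.0 Ω
|Z| = √(6.50² + 20.0²) = 21.0 Ω

21.0 Ω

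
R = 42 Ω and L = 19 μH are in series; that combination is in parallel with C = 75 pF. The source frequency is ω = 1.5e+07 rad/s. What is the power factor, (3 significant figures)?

0.214

X_L = ωL = 285 Ω
X_C = 1/(ωC) = 889 Ω
Branch 1 (R+jX_L): Z₁ = 42.0 + j285 Ω, |Z₁| = 288 Ω
Branch 2 (−jX_C): Z₂ = −j889 Ω
Parallel: Z = Z₁Z₂/(Z₁+Z₂), |Z| = 423 Ω, ∠Z = 77.6°
cos φ = cos(77.6°) = 0.214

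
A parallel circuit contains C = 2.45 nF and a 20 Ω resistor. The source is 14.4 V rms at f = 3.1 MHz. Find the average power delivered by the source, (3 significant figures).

10.4 W

ω = 2πf = 1.948e+07 rad/s
X_C = 1/(ωC) = 21.0 Ω
Parallel: admittances add. Y = 1/R + jωC
Y = (0.0500 + j0.0477) S
|Y| = 0.0691 S → |Z| = 1/|Y| = 14.5 Ω, ∠Z = −∠Y = -43.7°
I = V/|Z| = 995 mA
P = VI cos φ = 14.4 × 0.995 × cos(-43.7°) = 10.4 W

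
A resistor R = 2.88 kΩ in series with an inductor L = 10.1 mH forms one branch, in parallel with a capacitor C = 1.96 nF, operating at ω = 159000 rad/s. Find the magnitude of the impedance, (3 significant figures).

X_L = ωL = 1610 Ω
X_C = 1/(ωC) = 3210 Ω
Branch 1 (R+jX_L): Z₁ = 2880 + j1610 Ω, |Z₁| = 3300 Ω
Branch 2 (−jX_C): Z₂ = −j3210 Ω
Parallel: Z = Z₁Z₂/(Z₁+Z₂), |Z| = 3210 Ω, ∠Z = -31.8°

3210 Ω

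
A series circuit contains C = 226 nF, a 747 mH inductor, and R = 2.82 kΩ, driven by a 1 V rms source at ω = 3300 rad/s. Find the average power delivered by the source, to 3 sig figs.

306 μW

X_L = ωL = 2470 Ω
X_C = 1/(ωC) = 1340 Ω
Net reactance X = X_L − X_C = 1120 Ω
Z = 2820 + j1120 Ω
|Z| = √(2820² + 1120²) = 3040 Ω
∠Z = arctan(1120/2820) = 21.7°
I = V/|Z| = 329 μA
P = VI cos φ = 1 × 0.000329 × cos(21.7°) = 306 μW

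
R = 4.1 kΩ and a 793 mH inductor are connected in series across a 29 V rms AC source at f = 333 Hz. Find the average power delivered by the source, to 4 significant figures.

176.3 mW

ω = 2πf = 2092 rad/s
X_L = ωL = 1659 Ω
Z = 4100 + j1659 Ω
|Z| = √(4100² + 1659²) = 4423 Ω
∠Z = arctan(1659/4100) = 22.03°
I = V/|Z| = 6.557 mA
P = VI cos φ = 29 × 0.006557 × cos(22.03°) = 176.3 mW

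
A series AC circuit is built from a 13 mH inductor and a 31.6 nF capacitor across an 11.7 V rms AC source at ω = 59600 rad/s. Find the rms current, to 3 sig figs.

48.0 mA

X_L = ωL = 775 Ω
X_C = 1/(ωC) = 531 Ω
Net reactance X = X_L − X_C = 244 Ω
Z = j244 Ω
|Z| = √(0² + 244²) = 244 Ω
I = V/|Z| = 11.7/244 = 48.0 mA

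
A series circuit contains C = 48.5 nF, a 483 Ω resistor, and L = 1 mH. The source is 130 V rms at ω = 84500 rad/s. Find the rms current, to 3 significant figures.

256 mA

X_L = ωL = 84.5 Ω
X_C = 1/(ωC) = 244 Ω
Net reactance X = X_L − X_C = -160 Ω
Z = 483 − j160 Ω
|Z| = √(483² + 160²) = 509 Ω
I = V/|Z| = 130/509 = 256 mA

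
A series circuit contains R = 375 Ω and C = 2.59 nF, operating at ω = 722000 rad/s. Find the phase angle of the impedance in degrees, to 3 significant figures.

-55.0°

X_C = 1/(ωC) = 535 Ω
Z = 375 − j535 Ω
|Z| = √(375² + 535²) = 653 Ω
∠Z = arctan(-535/375) = -55.0°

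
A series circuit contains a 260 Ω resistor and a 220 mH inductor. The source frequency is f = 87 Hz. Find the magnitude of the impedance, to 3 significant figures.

ω = 2πf = 546.6 rad/s
X_L = ωL = 120 Ω
Z = 260 + j120 Ω
|Z| = √(260² + 120²) = 286 Ω

286 Ω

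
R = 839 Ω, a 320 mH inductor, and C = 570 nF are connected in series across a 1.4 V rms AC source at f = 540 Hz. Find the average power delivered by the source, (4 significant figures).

1.601 mW

ω = 2πf = 3393 rad/s
X_L = ωL = 1086 Ω
X_C = 1/(ωC) = 517.1 Ω
Net reactance X = X_L − X_C = 568.7 Ω
Z = 839.0 + j568.7 Ω
|Z| = √(839.0² + 568.7²) = 1014 Ω
∠Z = arctan(568.7/839.0) = 34.13°
I = V/|Z| = 1.381 mA
P = VI cos φ = 1.4 × 0.001381 × cos(34.13°) = 1.601 mW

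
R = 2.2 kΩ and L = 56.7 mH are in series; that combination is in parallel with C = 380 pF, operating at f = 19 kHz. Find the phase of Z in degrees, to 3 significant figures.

63.8°

ω = 2πf = 119400 rad/s
X_L = ωL = 6770 Ω
X_C = 1/(ωC) = 22000 Ω
Branch 1 (R+jX_L): Z₁ = 2200 + j6770 Ω, |Z₁| = 7120 Ω
Branch 2 (−jX_C): Z₂ = −j22000 Ω
Parallel: Z = Z₁Z₂/(Z₁+Z₂), |Z| = 10200 Ω, ∠Z = 63.8°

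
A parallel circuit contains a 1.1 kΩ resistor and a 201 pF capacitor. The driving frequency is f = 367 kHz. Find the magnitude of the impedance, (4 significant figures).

ω = 2πf = 2.306e+06 rad/s
X_C = 1/(ωC) = 2158 Ω
Parallel: admittances add. Y = 1/R + jωC
Y = (0.0009091 + j0.0004635) S
|Y| = 0.001020 S → |Z| = 1/|Y| = 980.0 Ω, ∠Z = −∠Y = -27.01°

980.0 Ω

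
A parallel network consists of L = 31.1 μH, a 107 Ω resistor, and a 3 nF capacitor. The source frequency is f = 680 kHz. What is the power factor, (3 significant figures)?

0.870

ω = 2πf = 4.273e+06 rad/s
X_L = ωL = 133 Ω
X_C = 1/(ωC) = 78.0 Ω
Parallel: admittances add. Y = 1/R + 1/(jωL) + jωC
Y = (0.00935 + j0.00529) S
|Y| = 0.0107 S → |Z| = 1/|Y| = 93.1 Ω, ∠Z = −∠Y = -29.5°
cos φ = cos(-29.5°) = 0.870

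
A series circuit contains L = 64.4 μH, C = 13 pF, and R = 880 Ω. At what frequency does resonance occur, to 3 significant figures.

5.50 MHz

ω₀ = 1/√(LC) = 1/√(6.44e-05 × 1.3e-11) = 3.456e+07 rad/s
f₀ = ω₀/(2π) = 5.50 MHz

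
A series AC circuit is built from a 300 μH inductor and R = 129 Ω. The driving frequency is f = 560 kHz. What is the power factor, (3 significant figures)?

ω = 2πf = 3.519e+06 rad/s
X_L = ωL = 1060 Ω
Z = 129 + j1060 Ω
|Z| = √(129² + 1060²) = 1060 Ω
∠Z = arctan(1060/129) = 83.0°
cos φ = cos(83.0°) = 0.121

0.121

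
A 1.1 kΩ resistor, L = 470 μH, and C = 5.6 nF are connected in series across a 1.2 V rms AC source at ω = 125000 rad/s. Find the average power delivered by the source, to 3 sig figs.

X_L = ωL = 58.8 Ω
X_C = 1/(ωC) = 1430 Ω
Net reactance X = X_L − X_C = -1370 Ω
Z = 1100 − j1370 Ω
|Z| = √(1100² + 1370²) = 1760 Ω
∠Z = arctan(-1370/1100) = -51.2°
I = V/|Z| = 683 μA
P = VI cos φ = 1.2 × 0.000683 × cos(-51.2°) = 513 μW

513 μW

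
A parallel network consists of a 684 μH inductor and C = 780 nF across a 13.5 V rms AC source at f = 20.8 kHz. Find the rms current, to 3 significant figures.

ω = 2πf = 130700 rad/s
X_L = ωL = 89.4 Ω
X_C = 1/(ωC) = 9.81 Ω
Parallel: admittances add. Y = 1/(jωL) + jωC
Y = (0 + j0.0908) S
|Y| = 0.0908 S → |Z| = 1/|Y| = 11.0 Ω, ∠Z = −∠Y = -90.0°
I = V/|Z| = 13.5/11.0 = 1.23 A

1.23 A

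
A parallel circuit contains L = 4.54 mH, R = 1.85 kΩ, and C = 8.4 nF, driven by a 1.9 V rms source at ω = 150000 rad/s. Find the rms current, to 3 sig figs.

X_L = ωL = 681 Ω
X_C = 1/(ωC) = 794 Ω
Parallel: admittances add. Y = 1/R + 1/(jωL) + jωC
Y = (0.000541 − j0.000208) S
|Y| = 0.000579 S → |Z| = 1/|Y| = 1730 Ω, ∠Z = −∠Y = 21.1°
I = V/|Z| = 1.9/1730 = 1.10 mA

1.10 mA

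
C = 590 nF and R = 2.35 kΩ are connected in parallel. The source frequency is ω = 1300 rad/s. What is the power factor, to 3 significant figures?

X_C = 1/(ωC) = 1300 Ω
Parallel: admittances add. Y = 1/R + jωC
Y = (0.000426 + j0.000767) S
|Y| = 0.000877 S → |Z| = 1/|Y| = 1140 Ω, ∠Z = −∠Y = -61.0°
cos φ = cos(-61.0°) = 0.485

0.485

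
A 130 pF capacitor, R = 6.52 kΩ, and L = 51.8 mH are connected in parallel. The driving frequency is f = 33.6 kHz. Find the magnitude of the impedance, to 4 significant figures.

ω = 2πf = 211100 rad/s
X_L = ωL = 10940 Ω
X_C = 1/(ωC) = 36440 Ω
Parallel: admittances add. Y = 1/R + 1/(jωL) + jωC
Y = (0.0001534 − j6.4e-05) S
|Y| = 0.0001662 S → |Z| = 1/|Y| = 6017 Ω, ∠Z = −∠Y = 22.65°

6017 Ω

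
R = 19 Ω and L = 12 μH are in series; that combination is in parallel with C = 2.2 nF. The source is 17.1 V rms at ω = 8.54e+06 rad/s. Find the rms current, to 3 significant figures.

X_L = ωL = 102 Ω
X_C = 1/(ωC) = 53.2 Ω
Branch 1 (R+jX_L): Z₁ = 19.0 + j102 Ω, |Z₁| = 104 Ω
Branch 2 (−jX_C): Z₂ = −j53.2 Ω
Parallel: Z = Z₁Z₂/(Z₁+Z₂), |Z| = 105 Ω, ∠Z = -79.4°
I = V/|Z| = 17.1/105 = 163 mA

163 mA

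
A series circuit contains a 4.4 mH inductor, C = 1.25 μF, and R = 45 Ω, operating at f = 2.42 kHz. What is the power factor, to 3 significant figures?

ω = 2πf = 15210 rad/s
X_L = ωL = 66.9 Ω
X_C = 1/(ωC) = 52.6 Ω
Net reactance X = X_L − X_C = 14.3 Ω
Z = 45.0 + j14.3 Ω
|Z| = √(45.0² + 14.3²) = 47.2 Ω
∠Z = arctan(14.3/45.0) = 17.6°
cos φ = cos(17.6°) = 0.953

0.953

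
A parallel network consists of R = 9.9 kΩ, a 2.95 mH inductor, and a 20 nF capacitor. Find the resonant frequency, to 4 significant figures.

ω₀ = 1/√(LC) = 1/√(0.00295 × 2e-08) = 130200 rad/s
f₀ = ω₀/(2π) = 20.72 kHz

20.72 kHz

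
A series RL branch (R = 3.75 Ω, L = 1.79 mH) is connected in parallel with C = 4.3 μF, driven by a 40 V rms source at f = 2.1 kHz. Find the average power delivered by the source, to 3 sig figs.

10.5 W

ω = 2πf = 13190 rad/s
X_L = ωL = 23.6 Ω
X_C = 1/(ωC) = 17.6 Ω
Branch 1 (R+jX_L): Z₁ = 3.75 + j23.6 Ω, |Z₁| = 23.9 Ω
Branch 2 (−jX_C): Z₂ = −j17.6 Ω
Parallel: Z = Z₁Z₂/(Z₁+Z₂), |Z| = 59.6 Ω, ∠Z = -67.0°
I = V/|Z| = 671 mA
P = VI cos φ = 40 × 0.671 × cos(-67.0°) = 10.5 W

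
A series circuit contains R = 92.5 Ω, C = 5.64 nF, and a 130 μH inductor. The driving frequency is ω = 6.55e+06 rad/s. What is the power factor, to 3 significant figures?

X_L = ωL = 851 Ω
X_C = 1/(ωC) = 27.1 Ω
Net reactance X = X_L − X_C = 824 Ω
Z = 92.5 + j824 Ω
|Z| = √(92.5² + 824²) = 830 Ω
∠Z = arctan(824/92.5) = 83.6°
cos φ = cos(83.6°) = 0.111

0.111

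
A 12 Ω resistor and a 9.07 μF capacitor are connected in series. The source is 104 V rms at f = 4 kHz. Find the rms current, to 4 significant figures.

ω = 2πf = 25130 rad/s
X_C = 1/(ωC) = 4.387 Ω
Z = 12.00 − j4.387 Ω
|Z| = √(12.00² + 4.387²) = 12.78 Ω
I = V/|Z| = 104/12.78 = 8.140 A

8.140 A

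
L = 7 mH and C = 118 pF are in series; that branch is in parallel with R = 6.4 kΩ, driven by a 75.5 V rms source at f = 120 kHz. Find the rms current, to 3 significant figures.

ω = 2πf = 754000 rad/s
X_L = ωL = 5280 Ω
X_C = 1/(ωC) = 11200 Ω
Branch 1: Z₁ = R = 6400 Ω
Branch 2 (series LC): Z₂ = j(X_L − X_C) = −j5960 Ω
Parallel: Z = Z₁Z₂/(Z₁+Z₂), |Z| = 4360 Ω, ∠Z = -47.0°
I = V/|Z| = 75.5/4360 = 17.3 mA

17.3 mA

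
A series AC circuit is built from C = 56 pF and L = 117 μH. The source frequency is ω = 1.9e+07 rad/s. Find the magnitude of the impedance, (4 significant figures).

X_L = ωL = 2223 Ω
X_C = 1/(ωC) = 939.8 Ω
Net reactance X = X_L − X_C = 1283 Ω
Z = j1283 Ω
|Z| = √(0² + 1283²) = 1283 Ω

1283 Ω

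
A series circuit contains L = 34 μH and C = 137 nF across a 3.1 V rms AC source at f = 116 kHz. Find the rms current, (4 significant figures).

ω = 2πf = 728800 rad/s
X_L = ωL = 24.78 Ω
X_C = 1/(ωC) = 10.01 Ω
Net reactance X = X_L − X_C = 14.77 Ω
Z = j14.77 Ω
|Z| = √(0² + 14.77²) = 14.77 Ω
I = V/|Z| = 3.1/14.77 = 209.9 mA

209.9 mA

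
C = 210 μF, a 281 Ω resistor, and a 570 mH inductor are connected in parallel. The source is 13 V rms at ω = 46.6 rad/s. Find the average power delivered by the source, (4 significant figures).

601.4 mW

X_L = ωL = 26.56 Ω
X_C = 1/(ωC) = 102.2 Ω
Parallel: admittances add. Y = 1/R + 1/(jωL) + jωC
Y = (0.003559 − j0.02786) S
|Y| = 0.02809 S → |Z| = 1/|Y| = 35.60 Ω, ∠Z = −∠Y = 82.72°
I = V/|Z| = 365.1 mA
P = VI cos φ = 13 × 0.3651 × cos(82.72°) = 601.4 mW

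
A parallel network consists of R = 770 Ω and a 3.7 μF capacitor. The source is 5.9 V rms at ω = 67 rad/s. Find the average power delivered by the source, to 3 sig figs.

X_C = 1/(ωC) = 4030 Ω
Parallel: admittances add. Y = 1/R + jωC
Y = (0.00130 + j0.000248) S
|Y| = 0.00132 S → |Z| = 1/|Y| = 756 Ω, ∠Z = −∠Y = -10.8°
I = V/|Z| = 7.80 mA
P = VI cos φ = 5.9 × 0.00780 × cos(-10.8°) = 45.2 mW

45.2 mW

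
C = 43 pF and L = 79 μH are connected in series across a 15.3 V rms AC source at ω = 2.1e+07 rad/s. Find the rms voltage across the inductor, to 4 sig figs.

46.02 V

X_L = ωL = 1659 Ω
X_C = 1/(ωC) = 1107 Ω
Net reactance X = X_L − X_C = 551.6 Ω
Z = j551.6 Ω
|Z| = √(0² + 551.6²) = 551.6 Ω
I = V/|Z| = 27.74 mA
V_L = I·|Z_L| = 0.02774 × 1659 = 46.02 V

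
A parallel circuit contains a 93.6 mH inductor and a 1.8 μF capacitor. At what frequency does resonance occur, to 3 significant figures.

388 Hz

ω₀ = 1/√(LC) = 1/√(0.0936 × 1.8e-06) = 2436 rad/s
f₀ = ω₀/(2π) = 388 Hz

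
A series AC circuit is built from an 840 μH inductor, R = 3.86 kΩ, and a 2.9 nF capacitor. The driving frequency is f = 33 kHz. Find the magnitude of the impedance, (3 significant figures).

ω = 2πf = 207300 rad/s
X_L = ωL = 174 Ω
X_C = 1/(ωC) = 1660 Ω
Net reactance X = X_L − X_C = -1490 Ω
Z = 3860 − j1490 Ω
|Z| = √(3860² + 1490²) = 4140 Ω

4140 Ω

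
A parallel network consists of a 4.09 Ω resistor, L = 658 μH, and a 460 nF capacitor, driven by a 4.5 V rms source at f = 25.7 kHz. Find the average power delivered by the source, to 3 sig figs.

4.95 W

ω = 2πf = 161500 rad/s
X_L = ωL = 106 Ω
X_C = 1/(ωC) = 13.5 Ω
Parallel: admittances add. Y = 1/R + 1/(jωL) + jωC
Y = (0.244 + j0.0649) S
|Y| = 0.253 S → |Z| = 1/|Y| = 3.95 Ω, ∠Z = −∠Y = -14.9°
I = V/|Z| = 1.14 A
P = VI cos φ = 4.5 × 1.14 × cos(-14.9°) = 4.95 W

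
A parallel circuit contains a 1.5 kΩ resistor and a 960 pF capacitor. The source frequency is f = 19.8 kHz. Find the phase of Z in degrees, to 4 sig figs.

-10.16°

ω = 2πf = 124400 rad/s
X_C = 1/(ωC) = 8373 Ω
Parallel: admittances add. Y = 1/R + jωC
Y = (0.0006667 + j0.0001194) S
|Y| = 0.0006773 S → |Z| = 1/|Y| = 1476 Ω, ∠Z = −∠Y = -10.16°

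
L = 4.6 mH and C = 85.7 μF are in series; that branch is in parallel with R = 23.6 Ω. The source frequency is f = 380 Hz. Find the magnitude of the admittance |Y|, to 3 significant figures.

ω = 2πf = 2388 rad/s
X_L = ωL = 11.0 Ω
X_C = 1/(ωC) = 4.89 Ω
Branch 1: Z₁ = R = 23.6 Ω
Branch 2 (series LC): Z₂ = j(X_L − X_C) = j6.10 Ω
Parallel: Z = Z₁Z₂/(Z₁+Z₂), |Z| = 5.90 Ω, ∠Z = 75.5°
|Y| = 1/|Z| = 169 mS

169 mS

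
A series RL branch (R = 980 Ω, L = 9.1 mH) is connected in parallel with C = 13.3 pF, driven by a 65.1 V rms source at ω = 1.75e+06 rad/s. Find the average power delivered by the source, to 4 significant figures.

X_L = ωL = 15920 Ω
X_C = 1/(ωC) = 42960 Ω
Branch 1 (R+jX_L): Z₁ = 980.0 + j15920 Ω, |Z₁| = 15960 Ω
Branch 2 (−jX_C): Z₂ = −j42960 Ω
Parallel: Z = Z₁Z₂/(Z₁+Z₂), |Z| = 25340 Ω, ∠Z = 84.40°
I = V/|Z| = 2.570 mA
P = VI cos φ = 65.1 × 0.002570 × cos(84.40°) = 16.32 mW

16.32 mW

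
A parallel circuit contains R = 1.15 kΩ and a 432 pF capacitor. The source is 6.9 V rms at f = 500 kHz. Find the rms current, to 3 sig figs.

ω = 2πf = 3.142e+06 rad/s
X_C = 1/(ωC) = 737 Ω
Parallel: admittances add. Y = 1/R + jωC
Y = (0.000870 + j0.00136) S
|Y| = 0.00161 S → |Z| = 1/|Y| = 620 Ω, ∠Z = −∠Y = -57.4°
I = V/|Z| = 6.9/620 = 11.1 mA

11.1 mA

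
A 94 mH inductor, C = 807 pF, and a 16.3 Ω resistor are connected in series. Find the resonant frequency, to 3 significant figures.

18.3 kHz

ω₀ = 1/√(LC) = 1/√(0.094 × 8.07e-10) = 114800 rad/s
f₀ = ω₀/(2π) = 18.3 kHz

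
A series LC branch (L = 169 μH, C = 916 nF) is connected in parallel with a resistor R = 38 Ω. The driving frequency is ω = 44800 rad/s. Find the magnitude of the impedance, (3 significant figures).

X_L = ωL = 7.57 Ω
X_C = 1/(ωC) = 24.4 Ω
Branch 1: Z₁ = R = 38.0 Ω
Branch 2 (series LC): Z₂ = j(X_L − X_C) = −j16.8 Ω
Parallel: Z = Z₁Z₂/(Z₁+Z₂), |Z| = 15.4 Ω, ∠Z = -66.2°

15.4 Ω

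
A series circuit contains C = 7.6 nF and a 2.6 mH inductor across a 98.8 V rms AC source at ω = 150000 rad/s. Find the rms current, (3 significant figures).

203 mA

X_L = ωL = 390 Ω
X_C = 1/(ωC) = 877 Ω
Net reactance X = X_L − X_C = -487 Ω
Z = − j487 Ω
|Z| = √(0² + 487²) = 487 Ω
I = V/|Z| = 98.8/487 = 203 mA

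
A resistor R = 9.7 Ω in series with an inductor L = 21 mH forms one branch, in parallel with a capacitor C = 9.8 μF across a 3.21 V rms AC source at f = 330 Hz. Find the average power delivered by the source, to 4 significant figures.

50.23 mW

ω = 2πf = 2073 rad/s
X_L = ωL = 43.54 Ω
X_C = 1/(ωC) = 49.21 Ω
Branch 1 (R+jX_L): Z₁ = 9.700 + j43.54 Ω, |Z₁| = 44.61 Ω
Branch 2 (−jX_C): Z₂ = −j49.21 Ω
Parallel: Z = Z₁Z₂/(Z₁+Z₂), |Z| = 195.4 Ω, ∠Z = 17.75°
I = V/|Z| = 16.43 mA
P = VI cos φ = 3.21 × 0.01643 × cos(17.75°) = 50.23 mW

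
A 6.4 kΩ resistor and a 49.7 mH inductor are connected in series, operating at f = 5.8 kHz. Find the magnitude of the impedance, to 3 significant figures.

ω = 2πf = 36440 rad/s
X_L = ωL = 1810 Ω
Z = 6400 + j1810 Ω
|Z| = √(6400² + 1810²) = 6650 Ω

6650 Ω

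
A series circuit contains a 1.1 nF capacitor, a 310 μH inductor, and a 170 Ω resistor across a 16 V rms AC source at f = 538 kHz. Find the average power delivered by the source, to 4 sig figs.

68.46 mW

ω = 2πf = 3.38e+06 rad/s
X_L = ωL = 1048 Ω
X_C = 1/(ωC) = 268.9 Ω
Net reactance X = X_L − X_C = 779.0 Ω
Z = 170.0 + j779.0 Ω
|Z| = √(170.0² + 779.0²) = 797.3 Ω
∠Z = arctan(779.0/170.0) = 77.69°
I = V/|Z| = 20.07 mA
P = VI cos φ = 16 × 0.02007 × cos(77.69°) = 68.46 mW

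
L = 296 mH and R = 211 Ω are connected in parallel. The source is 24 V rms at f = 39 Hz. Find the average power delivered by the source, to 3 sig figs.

ω = 2πf = 245.0 rad/s
X_L = ωL = 72.5 Ω
Parallel: admittances add. Y = 1/R + 1/(jωL)
Y = (0.00474 − j0.0138) S
|Y| = 0.0146 S → |Z| = 1/|Y| = 68.6 Ω, ∠Z = −∠Y = 71.0°
I = V/|Z| = 350 mA
P = VI cos φ = 24 × 0.350 × cos(71.0°) = 2.73 W

2.73 W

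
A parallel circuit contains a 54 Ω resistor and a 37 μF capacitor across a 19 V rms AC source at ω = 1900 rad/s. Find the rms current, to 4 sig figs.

X_C = 1/(ωC) = 14.22 Ω
Parallel: admittances add. Y = 1/R + jωC
Y = (0.01852 + j0.07030) S
|Y| = 0.07270 S → |Z| = 1/|Y| = 13.76 Ω, ∠Z = −∠Y = -75.24°
I = V/|Z| = 19/13.76 = 1.381 A

1.381 A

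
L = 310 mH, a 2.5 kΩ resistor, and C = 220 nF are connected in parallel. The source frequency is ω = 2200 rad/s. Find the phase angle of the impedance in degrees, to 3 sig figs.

X_L = ωL = 682 Ω
X_C = 1/(ωC) = 2070 Ω
Parallel: admittances add. Y = 1/R + 1/(jωL) + jωC
Y = (0.000400 − j0.000982) S
|Y| = 0.00106 S → |Z| = 1/|Y| = 943 Ω, ∠Z = −∠Y = 67.8°

67.8°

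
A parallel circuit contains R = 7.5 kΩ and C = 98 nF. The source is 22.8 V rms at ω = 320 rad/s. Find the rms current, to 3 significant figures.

3.12 mA

X_C = 1/(ωC) = 31900 Ω
Parallel: admittances add. Y = 1/R + jωC
Y = (0.000133 + j3.14e-05) S
|Y| = 0.000137 S → |Z| = 1/|Y| = 7300 Ω, ∠Z = −∠Y = -13.2°
I = V/|Z| = 22.8/7300 = 3.12 mA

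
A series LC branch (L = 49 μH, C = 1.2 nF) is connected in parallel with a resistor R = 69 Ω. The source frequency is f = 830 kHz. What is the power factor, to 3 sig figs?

0.811

ω = 2πf = 5.215e+06 rad/s
X_L = ωL = 256 Ω
X_C = 1/(ωC) = 160 Ω
Branch 1: Z₁ = R = 69.0 Ω
Branch 2 (series LC): Z₂ = j(X_L − X_C) = j95.7 Ω
Parallel: Z = Z₁Z₂/(Z₁+Z₂), |Z| = 56.0 Ω, ∠Z = 35.8°
cos φ = cos(35.8°) = 0.811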